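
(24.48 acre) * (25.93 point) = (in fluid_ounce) 3.064e+07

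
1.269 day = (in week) 0.1813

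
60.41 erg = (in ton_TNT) 1.444e-15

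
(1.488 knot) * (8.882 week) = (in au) 2.749e-05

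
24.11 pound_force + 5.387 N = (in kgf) 11.49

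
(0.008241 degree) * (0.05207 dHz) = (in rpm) 7.152e-06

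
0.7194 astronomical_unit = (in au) 0.7194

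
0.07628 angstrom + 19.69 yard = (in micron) 1.8e+07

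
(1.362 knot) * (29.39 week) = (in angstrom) 1.245e+17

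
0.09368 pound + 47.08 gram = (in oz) 3.16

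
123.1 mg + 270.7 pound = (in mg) 1.228e+08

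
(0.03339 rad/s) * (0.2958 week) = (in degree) 3.423e+05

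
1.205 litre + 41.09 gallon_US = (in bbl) 0.9859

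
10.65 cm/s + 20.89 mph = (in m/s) 9.445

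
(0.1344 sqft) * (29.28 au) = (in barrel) 3.44e+11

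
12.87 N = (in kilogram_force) 1.312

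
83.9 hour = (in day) 3.496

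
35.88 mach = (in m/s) 1.222e+04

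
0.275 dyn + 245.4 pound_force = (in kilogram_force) 111.3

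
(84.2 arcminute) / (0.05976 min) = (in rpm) 0.06523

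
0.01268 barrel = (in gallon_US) 0.5326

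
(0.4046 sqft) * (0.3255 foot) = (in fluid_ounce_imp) 131.3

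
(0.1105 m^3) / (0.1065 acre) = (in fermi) 2.564e+11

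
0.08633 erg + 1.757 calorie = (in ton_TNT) 1.757e-09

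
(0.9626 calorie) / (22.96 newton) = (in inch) 6.906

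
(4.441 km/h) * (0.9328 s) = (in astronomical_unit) 7.692e-12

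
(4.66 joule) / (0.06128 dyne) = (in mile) 4725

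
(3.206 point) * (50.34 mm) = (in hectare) 5.693e-09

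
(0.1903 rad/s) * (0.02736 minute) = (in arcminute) 1074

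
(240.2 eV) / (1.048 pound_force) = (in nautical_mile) 4.458e-21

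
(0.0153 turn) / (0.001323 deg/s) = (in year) 0.000132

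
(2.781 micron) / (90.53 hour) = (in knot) 1.659e-11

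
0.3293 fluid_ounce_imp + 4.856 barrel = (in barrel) 4.856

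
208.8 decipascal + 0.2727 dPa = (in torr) 0.1568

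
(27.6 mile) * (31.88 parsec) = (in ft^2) 4.703e+23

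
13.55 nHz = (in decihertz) 1.355e-07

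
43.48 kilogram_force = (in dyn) 4.264e+07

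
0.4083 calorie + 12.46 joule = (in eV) 8.843e+19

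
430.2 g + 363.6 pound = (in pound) 364.5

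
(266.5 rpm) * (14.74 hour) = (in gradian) 9.428e+07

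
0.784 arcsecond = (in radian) 3.801e-06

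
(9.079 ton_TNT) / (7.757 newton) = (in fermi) 4.897e+24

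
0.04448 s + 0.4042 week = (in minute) 4074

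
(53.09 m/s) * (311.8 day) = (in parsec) 4.635e-08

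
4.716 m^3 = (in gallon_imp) 1037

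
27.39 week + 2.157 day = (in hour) 4653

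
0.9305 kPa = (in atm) 0.009183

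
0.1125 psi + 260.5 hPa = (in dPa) 2.683e+05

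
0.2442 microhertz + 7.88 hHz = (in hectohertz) 7.88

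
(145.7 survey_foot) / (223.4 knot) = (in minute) 0.00644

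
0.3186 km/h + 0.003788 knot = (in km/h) 0.3256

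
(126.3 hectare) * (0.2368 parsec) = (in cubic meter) 9.229e+21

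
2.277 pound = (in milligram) 1.033e+06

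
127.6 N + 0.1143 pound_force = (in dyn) 1.281e+07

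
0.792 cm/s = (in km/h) 0.02851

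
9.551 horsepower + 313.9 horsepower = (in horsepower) 323.5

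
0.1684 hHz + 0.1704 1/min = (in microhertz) 1.684e+07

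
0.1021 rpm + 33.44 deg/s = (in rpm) 5.675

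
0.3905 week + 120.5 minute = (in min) 4057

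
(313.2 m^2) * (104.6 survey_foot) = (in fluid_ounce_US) 3.376e+08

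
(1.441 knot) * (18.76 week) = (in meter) 8.411e+06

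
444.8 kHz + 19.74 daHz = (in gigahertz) 0.000445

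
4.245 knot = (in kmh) 7.862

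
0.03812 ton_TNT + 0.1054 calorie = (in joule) 1.595e+08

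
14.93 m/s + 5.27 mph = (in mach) 0.05077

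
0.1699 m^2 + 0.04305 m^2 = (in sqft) 2.292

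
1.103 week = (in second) 6.671e+05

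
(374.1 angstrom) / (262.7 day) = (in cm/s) 1.648e-13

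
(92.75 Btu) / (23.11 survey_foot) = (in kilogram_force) 1417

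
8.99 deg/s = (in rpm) 1.498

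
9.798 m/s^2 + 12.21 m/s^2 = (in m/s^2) 22.01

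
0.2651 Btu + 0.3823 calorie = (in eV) 1.756e+21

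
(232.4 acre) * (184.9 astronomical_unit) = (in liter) 2.601e+22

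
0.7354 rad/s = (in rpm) 7.023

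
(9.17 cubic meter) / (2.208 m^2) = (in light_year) 4.39e-16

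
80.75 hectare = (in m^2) 8.075e+05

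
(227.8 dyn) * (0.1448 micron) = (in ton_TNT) 7.884e-20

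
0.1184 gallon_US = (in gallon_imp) 0.09859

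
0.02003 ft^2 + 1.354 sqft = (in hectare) 1.277e-05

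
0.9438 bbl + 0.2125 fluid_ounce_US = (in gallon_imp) 33.01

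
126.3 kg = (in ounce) 4455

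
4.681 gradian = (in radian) 0.07353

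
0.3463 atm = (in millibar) 350.9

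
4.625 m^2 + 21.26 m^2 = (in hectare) 0.002589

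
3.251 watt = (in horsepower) 0.00436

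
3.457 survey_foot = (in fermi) 1.054e+15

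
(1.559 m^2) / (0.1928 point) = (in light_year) 2.423e-12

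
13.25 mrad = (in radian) 0.01325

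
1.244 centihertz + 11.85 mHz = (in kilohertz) 2.429e-05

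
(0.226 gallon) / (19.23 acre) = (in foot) 3.607e-08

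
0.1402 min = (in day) 9.736e-05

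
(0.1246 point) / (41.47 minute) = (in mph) 3.952e-08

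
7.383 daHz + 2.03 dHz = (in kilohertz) 0.07403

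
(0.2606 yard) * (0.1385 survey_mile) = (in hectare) 0.005311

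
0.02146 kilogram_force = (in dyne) 2.105e+04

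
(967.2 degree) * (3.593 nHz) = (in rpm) 5.792e-07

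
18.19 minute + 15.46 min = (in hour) 0.5608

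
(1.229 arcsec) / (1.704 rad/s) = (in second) 3.497e-06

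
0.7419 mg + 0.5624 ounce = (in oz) 0.5624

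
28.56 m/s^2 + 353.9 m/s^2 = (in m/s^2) 382.5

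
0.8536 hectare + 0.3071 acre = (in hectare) 0.9779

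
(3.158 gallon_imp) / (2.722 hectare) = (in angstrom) 5274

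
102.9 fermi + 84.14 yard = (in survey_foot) 252.4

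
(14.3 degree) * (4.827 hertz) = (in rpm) 11.5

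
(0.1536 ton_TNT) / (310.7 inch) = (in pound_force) 1.831e+07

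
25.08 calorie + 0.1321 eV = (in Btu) 0.09946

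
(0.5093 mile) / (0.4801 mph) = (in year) 0.0001211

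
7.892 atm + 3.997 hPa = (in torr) 6001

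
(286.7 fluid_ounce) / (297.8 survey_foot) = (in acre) 2.308e-08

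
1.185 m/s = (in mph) 2.651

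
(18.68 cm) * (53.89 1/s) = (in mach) 0.02956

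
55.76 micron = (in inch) 0.002195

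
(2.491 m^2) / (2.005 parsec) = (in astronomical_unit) 2.691e-28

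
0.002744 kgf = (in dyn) 2691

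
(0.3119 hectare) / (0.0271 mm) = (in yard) 1.259e+08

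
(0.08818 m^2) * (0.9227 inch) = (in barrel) 0.013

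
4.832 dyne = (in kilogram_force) 4.927e-06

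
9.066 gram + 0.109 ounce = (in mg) 1.216e+04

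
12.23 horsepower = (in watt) 9120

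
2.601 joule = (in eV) 1.623e+19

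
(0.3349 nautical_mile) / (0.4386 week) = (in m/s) 0.002338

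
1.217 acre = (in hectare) 0.4925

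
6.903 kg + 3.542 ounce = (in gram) 7003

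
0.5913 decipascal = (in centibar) 5.913e-05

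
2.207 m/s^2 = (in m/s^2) 2.207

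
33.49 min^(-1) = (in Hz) 0.5582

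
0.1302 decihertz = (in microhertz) 1.302e+04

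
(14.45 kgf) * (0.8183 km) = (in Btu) 109.9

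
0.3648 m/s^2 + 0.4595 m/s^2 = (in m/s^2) 0.8243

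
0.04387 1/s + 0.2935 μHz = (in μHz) 4.387e+04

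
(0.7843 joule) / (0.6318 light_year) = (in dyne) 1.312e-11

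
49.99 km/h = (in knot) 26.99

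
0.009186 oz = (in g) 0.2604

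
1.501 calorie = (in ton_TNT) 1.501e-09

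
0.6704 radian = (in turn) 0.1067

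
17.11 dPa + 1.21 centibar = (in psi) 0.1757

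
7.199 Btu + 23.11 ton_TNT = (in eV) 6.035e+29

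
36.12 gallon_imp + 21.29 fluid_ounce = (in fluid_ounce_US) 5574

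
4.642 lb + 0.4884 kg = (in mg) 2.594e+06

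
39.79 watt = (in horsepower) 0.05336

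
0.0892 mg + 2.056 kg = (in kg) 2.056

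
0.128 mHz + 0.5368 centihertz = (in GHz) 5.496e-12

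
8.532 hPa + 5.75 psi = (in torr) 303.8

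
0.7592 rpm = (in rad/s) 0.0795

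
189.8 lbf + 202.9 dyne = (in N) 844.3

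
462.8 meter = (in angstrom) 4.628e+12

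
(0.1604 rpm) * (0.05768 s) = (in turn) 0.0001542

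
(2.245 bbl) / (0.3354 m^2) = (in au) 7.114e-12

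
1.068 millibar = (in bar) 0.001068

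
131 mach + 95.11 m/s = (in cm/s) 4.47e+06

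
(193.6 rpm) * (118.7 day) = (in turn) 3.309e+07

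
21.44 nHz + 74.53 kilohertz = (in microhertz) 7.453e+10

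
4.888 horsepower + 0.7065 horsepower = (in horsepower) 5.595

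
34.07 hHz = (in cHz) 3.407e+05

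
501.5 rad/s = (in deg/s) 2.873e+04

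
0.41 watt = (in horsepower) 0.0005498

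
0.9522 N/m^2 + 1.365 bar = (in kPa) 136.5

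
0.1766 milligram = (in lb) 3.893e-07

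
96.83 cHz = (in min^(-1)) 58.1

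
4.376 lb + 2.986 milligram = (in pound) 4.376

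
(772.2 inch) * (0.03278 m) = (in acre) 0.0001589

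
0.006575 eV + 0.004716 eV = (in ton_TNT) 4.324e-31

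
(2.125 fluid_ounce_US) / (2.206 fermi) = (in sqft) 3.066e+11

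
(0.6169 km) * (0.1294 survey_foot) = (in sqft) 261.9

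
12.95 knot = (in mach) 0.01957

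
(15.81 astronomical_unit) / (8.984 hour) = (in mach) 2.148e+05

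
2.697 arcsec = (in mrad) 0.01308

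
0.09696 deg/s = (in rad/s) 0.001692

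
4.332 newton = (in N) 4.332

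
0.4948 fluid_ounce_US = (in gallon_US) 0.003866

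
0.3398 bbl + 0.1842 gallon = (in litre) 54.72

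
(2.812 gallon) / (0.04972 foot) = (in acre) 0.0001736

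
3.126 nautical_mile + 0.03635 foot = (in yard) 6331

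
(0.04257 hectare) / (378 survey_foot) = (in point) 1.047e+04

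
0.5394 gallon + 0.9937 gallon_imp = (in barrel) 0.04126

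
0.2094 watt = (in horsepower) 0.0002808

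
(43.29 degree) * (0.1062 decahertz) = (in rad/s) 0.8024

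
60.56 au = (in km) 9.06e+09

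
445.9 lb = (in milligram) 2.023e+08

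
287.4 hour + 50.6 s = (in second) 1.035e+06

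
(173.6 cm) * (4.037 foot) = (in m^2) 2.136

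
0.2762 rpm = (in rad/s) 0.02892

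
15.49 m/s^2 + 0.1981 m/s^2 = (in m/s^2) 15.69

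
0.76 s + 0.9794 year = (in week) 51.07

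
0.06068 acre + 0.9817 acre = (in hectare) 0.4218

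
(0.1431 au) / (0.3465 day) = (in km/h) 2.574e+06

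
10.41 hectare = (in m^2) 1.041e+05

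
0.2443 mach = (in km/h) 299.5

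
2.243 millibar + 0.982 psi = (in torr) 52.47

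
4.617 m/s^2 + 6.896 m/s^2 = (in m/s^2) 11.51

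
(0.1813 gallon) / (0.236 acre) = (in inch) 2.829e-05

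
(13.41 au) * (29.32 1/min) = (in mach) 2.879e+09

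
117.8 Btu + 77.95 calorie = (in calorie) 2.978e+04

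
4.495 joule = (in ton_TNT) 1.074e-09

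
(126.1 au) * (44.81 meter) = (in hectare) 8.453e+10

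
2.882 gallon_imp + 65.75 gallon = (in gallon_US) 69.21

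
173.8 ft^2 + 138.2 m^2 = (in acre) 0.03814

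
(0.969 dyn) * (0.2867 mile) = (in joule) 0.004471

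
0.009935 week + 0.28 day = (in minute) 503.3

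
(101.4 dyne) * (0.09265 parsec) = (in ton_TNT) 692.9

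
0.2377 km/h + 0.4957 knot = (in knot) 0.624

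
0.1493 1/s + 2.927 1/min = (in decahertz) 0.01981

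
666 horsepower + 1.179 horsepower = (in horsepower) 667.2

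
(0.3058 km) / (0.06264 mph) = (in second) 1.092e+04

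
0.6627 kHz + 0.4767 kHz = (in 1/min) 6.836e+04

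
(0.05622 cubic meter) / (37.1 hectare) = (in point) 0.0004296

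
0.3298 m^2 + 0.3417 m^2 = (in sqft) 7.228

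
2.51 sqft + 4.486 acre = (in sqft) 1.954e+05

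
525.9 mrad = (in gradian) 33.48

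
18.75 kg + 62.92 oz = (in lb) 45.27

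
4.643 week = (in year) 0.08904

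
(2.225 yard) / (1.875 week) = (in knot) 3.488e-06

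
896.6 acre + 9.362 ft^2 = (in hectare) 362.8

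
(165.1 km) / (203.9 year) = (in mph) 5.744e-05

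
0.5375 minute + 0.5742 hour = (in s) 2099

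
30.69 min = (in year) 5.839e-05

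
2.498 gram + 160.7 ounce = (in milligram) 4.558e+06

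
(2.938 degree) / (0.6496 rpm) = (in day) 8.725e-06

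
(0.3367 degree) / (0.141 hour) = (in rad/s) 1.158e-05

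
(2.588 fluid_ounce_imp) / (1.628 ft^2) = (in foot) 0.001595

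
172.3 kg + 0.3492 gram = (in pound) 379.9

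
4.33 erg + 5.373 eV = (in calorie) 1.035e-07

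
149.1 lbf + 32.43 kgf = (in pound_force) 220.6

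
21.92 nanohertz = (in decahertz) 2.192e-09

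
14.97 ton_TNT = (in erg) 6.263e+17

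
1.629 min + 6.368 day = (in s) 5.503e+05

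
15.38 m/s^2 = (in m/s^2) 15.38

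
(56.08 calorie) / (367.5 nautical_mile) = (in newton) 0.0003447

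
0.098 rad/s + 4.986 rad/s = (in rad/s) 5.084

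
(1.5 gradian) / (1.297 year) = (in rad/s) 5.761e-10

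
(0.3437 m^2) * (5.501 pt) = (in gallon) 0.1762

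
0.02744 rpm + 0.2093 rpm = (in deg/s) 1.42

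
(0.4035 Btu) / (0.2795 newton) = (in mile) 0.9464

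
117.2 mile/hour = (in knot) 101.8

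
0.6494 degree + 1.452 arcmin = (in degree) 0.6736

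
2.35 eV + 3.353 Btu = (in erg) 3.538e+10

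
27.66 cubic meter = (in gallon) 7307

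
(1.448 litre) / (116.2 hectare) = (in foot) 4.088e-09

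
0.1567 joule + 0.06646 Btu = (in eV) 4.386e+20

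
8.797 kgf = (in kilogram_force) 8.797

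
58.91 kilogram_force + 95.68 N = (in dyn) 6.734e+07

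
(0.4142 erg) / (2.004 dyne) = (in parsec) 6.698e-20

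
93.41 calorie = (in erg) 3.908e+09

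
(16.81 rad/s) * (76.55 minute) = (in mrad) 7.721e+07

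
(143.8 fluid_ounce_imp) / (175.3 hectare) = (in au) 1.558e-20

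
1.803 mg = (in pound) 3.975e-06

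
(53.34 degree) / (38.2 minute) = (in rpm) 0.003879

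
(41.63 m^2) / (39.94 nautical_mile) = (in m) 0.0005628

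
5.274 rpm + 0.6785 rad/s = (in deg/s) 70.52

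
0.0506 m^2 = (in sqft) 0.5447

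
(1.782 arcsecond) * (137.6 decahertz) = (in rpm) 0.1135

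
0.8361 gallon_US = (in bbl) 0.01991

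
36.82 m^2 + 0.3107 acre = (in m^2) 1294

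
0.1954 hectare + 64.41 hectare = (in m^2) 6.461e+05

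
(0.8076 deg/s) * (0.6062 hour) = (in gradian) 1958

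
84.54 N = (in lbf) 19.01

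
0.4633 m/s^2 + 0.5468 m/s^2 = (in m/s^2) 1.01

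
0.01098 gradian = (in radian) 0.0001725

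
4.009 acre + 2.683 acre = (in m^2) 2.708e+04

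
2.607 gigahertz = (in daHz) 2.607e+08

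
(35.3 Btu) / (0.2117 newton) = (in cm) 1.759e+07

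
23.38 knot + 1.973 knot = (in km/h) 46.95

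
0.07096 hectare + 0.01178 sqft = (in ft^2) 7638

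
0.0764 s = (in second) 0.0764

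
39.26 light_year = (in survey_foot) 1.219e+18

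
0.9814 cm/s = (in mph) 0.02195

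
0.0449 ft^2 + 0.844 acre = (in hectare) 0.3416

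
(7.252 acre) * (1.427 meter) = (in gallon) 1.106e+07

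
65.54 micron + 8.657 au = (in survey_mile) 8.047e+08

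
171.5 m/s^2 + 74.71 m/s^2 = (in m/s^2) 246.2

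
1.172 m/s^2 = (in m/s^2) 1.172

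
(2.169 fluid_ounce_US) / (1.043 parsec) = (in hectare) 1.993e-25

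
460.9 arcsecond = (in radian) 0.002235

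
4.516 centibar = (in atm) 0.04457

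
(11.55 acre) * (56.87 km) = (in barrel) 1.672e+10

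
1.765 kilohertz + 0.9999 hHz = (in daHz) 186.5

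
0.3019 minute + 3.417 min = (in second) 223.1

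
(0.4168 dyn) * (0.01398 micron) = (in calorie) 1.393e-14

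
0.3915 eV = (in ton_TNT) 1.499e-29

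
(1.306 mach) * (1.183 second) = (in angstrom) 5.261e+12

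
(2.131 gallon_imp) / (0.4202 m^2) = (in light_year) 2.437e-18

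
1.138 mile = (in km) 1.831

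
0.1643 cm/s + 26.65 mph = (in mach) 0.03499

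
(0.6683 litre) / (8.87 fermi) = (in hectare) 7.534e+06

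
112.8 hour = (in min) 6768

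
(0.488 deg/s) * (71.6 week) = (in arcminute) 1.268e+09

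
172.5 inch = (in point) 1.242e+04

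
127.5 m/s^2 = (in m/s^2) 127.5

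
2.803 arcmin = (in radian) 0.0008154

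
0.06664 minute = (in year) 1.268e-07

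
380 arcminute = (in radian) 0.1105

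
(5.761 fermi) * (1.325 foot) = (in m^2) 2.327e-15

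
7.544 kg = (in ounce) 266.1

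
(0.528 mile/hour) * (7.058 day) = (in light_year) 1.521e-11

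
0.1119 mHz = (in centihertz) 0.01119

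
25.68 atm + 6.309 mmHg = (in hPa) 2.603e+04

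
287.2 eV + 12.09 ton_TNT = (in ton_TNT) 12.09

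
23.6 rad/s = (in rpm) 225.4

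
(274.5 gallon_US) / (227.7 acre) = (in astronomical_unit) 7.538e-18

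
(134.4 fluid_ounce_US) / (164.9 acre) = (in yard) 6.514e-09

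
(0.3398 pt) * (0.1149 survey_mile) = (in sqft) 0.2386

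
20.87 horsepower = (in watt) 1.556e+04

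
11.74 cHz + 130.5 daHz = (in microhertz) 1.305e+09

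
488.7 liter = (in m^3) 0.4887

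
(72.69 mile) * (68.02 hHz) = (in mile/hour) 1.78e+09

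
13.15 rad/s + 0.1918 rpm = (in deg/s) 754.6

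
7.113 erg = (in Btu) 6.742e-10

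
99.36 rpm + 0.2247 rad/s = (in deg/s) 609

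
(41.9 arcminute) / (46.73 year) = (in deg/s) 4.739e-10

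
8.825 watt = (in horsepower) 0.01183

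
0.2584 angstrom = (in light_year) 2.731e-27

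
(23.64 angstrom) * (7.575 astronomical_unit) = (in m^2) 2679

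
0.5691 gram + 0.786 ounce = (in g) 22.85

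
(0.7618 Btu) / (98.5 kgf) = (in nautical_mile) 0.0004493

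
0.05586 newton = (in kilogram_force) 0.005696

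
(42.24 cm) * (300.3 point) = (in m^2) 0.04475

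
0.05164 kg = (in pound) 0.1138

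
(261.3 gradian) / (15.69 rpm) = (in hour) 0.0006939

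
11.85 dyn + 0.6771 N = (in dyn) 6.772e+04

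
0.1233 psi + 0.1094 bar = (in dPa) 1.179e+05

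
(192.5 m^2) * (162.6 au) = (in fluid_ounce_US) 1.583e+20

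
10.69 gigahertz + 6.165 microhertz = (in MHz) 1.069e+04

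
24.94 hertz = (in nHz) 2.494e+10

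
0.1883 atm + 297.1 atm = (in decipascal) 3.012e+08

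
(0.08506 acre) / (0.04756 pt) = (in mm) 2.052e+10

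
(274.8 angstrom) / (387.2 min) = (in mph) 2.646e-12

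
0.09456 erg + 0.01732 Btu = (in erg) 1.827e+08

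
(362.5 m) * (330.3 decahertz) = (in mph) 2.678e+06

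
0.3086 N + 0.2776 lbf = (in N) 1.543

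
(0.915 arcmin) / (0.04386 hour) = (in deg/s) 9.658e-05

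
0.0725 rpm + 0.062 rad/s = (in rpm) 0.6646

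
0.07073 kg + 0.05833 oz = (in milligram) 7.238e+04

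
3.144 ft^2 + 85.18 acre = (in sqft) 3.71e+06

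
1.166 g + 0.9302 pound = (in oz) 14.92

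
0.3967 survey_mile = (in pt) 1.81e+06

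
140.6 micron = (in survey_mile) 8.736e-08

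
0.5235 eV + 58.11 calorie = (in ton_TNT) 5.811e-08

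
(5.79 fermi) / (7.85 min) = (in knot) 2.39e-17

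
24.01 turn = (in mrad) 1.509e+05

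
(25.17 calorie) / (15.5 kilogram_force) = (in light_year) 7.323e-17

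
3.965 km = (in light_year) 4.191e-13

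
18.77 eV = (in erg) 3.007e-11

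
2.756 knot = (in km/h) 5.104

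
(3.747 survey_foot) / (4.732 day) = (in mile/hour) 6.249e-06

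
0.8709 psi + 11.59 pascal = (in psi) 0.8726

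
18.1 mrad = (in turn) 0.002881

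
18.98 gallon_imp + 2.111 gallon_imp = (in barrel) 0.6031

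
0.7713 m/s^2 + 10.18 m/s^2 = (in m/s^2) 10.95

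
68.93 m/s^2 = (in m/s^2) 68.93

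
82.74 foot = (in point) 7.149e+04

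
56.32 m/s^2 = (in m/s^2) 56.32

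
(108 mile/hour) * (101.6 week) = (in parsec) 9.614e-08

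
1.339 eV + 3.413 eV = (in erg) 7.614e-12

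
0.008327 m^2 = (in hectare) 8.327e-07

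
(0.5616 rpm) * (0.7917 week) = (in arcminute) 9.681e+07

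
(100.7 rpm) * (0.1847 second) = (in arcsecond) 4.017e+05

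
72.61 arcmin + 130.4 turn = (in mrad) 8.193e+05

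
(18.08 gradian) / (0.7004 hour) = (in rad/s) 0.0001126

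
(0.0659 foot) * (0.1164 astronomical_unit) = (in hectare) 3.498e+04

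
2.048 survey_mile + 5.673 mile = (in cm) 1.243e+06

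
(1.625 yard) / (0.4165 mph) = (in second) 7.98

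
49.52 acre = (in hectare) 20.04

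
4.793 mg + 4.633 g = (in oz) 0.1636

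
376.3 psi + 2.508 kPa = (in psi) 376.7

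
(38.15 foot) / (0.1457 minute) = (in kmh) 4.789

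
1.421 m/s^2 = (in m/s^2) 1.421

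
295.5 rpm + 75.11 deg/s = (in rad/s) 32.26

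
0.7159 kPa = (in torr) 5.37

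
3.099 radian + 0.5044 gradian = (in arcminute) 1.068e+04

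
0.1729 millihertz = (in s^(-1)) 0.0001729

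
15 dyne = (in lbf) 3.372e-05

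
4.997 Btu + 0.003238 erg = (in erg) 5.272e+10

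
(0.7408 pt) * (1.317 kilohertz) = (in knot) 0.669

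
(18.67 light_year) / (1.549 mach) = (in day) 3.876e+09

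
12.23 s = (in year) 3.878e-07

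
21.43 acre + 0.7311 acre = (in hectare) 8.968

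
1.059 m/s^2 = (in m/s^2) 1.059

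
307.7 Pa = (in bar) 0.003077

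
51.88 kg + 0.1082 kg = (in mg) 5.199e+07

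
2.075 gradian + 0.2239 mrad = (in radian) 0.03282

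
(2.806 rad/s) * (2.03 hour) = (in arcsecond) 4.23e+09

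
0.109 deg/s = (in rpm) 0.01817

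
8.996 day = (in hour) 215.9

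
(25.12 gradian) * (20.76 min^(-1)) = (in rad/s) 0.1365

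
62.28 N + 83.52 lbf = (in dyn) 4.338e+07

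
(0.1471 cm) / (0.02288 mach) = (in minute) 3.147e-06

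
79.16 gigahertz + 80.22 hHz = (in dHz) 7.916e+11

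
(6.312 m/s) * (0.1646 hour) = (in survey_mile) 2.324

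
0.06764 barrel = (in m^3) 0.01075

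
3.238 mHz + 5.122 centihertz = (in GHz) 5.446e-11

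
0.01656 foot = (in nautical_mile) 2.725e-06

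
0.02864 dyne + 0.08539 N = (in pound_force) 0.0192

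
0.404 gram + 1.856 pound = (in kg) 0.8423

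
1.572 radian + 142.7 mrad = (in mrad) 1715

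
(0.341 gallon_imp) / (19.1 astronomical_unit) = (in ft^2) 5.84e-15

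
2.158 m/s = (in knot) 4.195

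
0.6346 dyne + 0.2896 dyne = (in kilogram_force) 9.424e-07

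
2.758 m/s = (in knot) 5.361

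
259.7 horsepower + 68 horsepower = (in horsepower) 327.7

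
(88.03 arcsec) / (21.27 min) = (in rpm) 3.193e-06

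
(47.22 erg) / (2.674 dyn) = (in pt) 500.6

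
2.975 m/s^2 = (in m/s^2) 2.975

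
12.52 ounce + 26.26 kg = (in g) 2.661e+04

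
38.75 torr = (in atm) 0.05099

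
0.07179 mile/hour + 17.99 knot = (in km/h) 33.43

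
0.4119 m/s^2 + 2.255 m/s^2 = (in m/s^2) 2.667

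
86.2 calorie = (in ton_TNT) 8.62e-08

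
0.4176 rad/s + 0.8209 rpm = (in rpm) 4.809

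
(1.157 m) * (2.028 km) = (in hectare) 0.2346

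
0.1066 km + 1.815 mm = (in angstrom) 1.066e+12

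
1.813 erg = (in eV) 1.132e+12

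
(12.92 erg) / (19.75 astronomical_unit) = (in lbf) 9.831e-20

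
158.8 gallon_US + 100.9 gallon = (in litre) 983.1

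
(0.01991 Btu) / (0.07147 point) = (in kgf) 8.496e+04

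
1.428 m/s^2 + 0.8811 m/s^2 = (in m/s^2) 2.309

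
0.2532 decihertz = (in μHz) 2.532e+04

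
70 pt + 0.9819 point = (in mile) 1.556e-05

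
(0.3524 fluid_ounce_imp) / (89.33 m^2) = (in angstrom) 1121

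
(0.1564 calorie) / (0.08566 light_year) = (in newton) 8.075e-16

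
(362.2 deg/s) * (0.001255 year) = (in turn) 3.982e+04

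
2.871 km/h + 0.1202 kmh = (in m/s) 0.8309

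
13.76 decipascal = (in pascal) 1.376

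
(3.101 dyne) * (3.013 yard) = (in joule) 8.544e-05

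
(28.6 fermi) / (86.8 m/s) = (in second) 3.295e-16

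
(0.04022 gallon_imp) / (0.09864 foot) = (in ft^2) 0.06546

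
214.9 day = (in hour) 5158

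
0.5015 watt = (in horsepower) 0.0006725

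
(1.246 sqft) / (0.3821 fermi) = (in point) 8.588e+17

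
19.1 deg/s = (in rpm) 3.183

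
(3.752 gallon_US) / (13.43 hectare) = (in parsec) 3.427e-24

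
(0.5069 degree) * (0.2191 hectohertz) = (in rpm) 1.851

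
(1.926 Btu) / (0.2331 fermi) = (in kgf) 8.889e+17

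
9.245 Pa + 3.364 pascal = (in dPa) 126.1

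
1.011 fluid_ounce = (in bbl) 0.0001881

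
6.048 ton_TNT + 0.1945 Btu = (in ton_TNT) 6.048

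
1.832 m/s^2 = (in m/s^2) 1.832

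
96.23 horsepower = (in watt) 7.176e+04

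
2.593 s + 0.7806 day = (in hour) 18.74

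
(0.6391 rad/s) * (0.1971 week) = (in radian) 7.618e+04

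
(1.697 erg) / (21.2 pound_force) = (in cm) 1.8e-07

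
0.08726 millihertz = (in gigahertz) 8.726e-14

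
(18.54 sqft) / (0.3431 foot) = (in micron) 1.647e+07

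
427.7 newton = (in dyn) 4.277e+07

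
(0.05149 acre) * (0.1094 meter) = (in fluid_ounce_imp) 8.023e+05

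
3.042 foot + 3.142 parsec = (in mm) 9.695e+19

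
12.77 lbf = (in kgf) 5.792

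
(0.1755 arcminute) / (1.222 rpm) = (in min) 6.649e-06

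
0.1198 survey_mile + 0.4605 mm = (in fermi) 1.928e+17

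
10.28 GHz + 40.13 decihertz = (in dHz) 1.028e+11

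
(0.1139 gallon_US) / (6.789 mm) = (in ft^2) 0.6836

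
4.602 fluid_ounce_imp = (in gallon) 0.03454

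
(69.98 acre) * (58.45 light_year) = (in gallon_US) 4.137e+25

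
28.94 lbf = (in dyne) 1.287e+07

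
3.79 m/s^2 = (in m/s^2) 3.79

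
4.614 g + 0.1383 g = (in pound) 0.01048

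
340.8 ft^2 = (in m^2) 31.66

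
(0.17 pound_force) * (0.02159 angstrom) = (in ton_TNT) 3.902e-22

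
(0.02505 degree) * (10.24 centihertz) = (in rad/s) 4.477e-05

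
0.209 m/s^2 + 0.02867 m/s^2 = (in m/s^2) 0.2377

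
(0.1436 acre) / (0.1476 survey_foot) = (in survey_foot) 4.238e+04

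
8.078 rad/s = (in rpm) 77.14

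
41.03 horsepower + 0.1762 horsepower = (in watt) 3.073e+04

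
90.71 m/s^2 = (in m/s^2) 90.71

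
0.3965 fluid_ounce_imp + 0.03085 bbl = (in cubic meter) 0.004916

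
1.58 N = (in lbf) 0.3552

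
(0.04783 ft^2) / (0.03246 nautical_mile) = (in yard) 8.084e-05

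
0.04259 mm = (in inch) 0.001677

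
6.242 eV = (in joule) 1e-18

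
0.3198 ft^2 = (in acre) 7.342e-06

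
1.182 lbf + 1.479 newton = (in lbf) 1.514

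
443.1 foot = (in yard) 147.7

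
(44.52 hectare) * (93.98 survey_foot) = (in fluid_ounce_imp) 4.488e+11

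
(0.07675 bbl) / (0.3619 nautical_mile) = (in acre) 4.499e-09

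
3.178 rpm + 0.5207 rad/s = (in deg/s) 48.9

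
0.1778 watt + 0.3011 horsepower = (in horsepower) 0.3013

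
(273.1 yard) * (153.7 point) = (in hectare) 0.001354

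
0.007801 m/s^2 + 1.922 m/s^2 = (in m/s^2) 1.93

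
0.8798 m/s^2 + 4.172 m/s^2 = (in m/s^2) 5.052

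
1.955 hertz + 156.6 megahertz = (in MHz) 156.6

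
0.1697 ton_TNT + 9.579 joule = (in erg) 7.1e+15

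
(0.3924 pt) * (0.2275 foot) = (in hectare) 9.599e-10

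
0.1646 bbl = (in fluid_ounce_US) 884.9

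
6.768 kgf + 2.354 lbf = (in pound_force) 17.27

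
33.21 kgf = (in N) 325.7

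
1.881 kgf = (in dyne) 1.845e+06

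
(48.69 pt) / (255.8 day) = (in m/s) 7.772e-10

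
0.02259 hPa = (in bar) 2.259e-05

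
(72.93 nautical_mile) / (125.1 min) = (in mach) 0.05285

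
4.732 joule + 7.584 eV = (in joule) 4.732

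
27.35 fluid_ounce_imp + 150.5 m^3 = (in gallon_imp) 3.311e+04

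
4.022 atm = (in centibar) 407.5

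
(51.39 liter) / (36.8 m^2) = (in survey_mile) 8.677e-07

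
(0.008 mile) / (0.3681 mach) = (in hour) 2.853e-05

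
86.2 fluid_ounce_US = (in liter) 2.549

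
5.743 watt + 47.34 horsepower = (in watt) 3.531e+04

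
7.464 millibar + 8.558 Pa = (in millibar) 7.55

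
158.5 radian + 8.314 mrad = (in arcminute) 5.449e+05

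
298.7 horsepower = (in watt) 2.227e+05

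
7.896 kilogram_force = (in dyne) 7.743e+06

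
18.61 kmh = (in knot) 10.05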